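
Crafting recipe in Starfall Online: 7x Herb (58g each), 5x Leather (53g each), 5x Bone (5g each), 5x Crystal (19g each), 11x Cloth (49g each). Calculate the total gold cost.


Cost breakdown:
  Herb: 7 * 58 = 406
  Leather: 5 * 53 = 265
  Bone: 5 * 5 = 25
  Crystal: 5 * 19 = 95
  Cloth: 11 * 49 = 539
Total = 406 + 265 + 25 + 95 + 539 = 1330

1330 gold


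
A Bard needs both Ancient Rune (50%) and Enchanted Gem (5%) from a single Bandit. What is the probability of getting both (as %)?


For independent events, P(both) = P(A) * P(B)
= 50% * 5%
= 250 / 100 %
= 2.5%

2.5%


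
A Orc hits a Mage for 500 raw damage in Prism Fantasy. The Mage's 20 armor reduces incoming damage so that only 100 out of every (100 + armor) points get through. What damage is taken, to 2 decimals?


actual = 500 * 100 / (100 + 20)
= 500 * 100 / 120
= 50000 / 120
= 416.67

416.67 damage


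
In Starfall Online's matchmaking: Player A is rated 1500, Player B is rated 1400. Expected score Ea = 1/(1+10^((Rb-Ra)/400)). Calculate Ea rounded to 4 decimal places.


Elo expected score: Ea = 1/(1 + 10^((Rb-Ra)/400))
Rb - Ra = 1400 - 1500 = -100
(Rb-Ra)/400 = -100/400 = -0.25
10^-0.25 = 0.562341
Ea = 1/(1 + 0.562341) = 1/1.562341 = 0.6401

0.6401


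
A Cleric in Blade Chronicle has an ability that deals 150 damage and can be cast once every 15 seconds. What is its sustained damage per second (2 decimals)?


DPS = damage / cooldown
= 150 / 15
= 10.00

10.00 DPS


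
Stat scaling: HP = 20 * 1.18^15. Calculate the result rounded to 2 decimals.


value = base * growth^level
= 20 * 1.18^15
= 20 * 11.973748
= 239.47

239.47 HP


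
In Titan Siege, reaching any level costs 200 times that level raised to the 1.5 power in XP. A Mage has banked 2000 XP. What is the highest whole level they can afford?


XP = 200 * level^1.5, so level = (XP / 200)^(1/1.5)
= (2000 / 200)^(1/1.5)
= 10.0^0.6667
= 4.6416
Floor: level = 4

level 4


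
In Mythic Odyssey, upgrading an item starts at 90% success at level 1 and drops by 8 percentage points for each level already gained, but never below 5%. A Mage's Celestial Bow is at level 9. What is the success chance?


raw_rate = 90 - 8 * (9 - 1)
= 90 - 8 * 8
= 90 - 64
= 26
Apply floor: max(26, 5) = 26%

26%


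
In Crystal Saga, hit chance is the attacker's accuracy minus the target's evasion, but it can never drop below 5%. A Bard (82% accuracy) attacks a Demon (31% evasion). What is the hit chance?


accuracy - evasion = 82 - 31 = 51
Apply floor: max(51, 5) = 51
Hit chance = 51%

51%


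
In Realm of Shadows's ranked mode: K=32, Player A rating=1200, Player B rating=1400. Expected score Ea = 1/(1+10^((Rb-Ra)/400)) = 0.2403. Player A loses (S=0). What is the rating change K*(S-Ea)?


Elo update: delta = K * (S - Ea), where S = 0 (loses)
S - Ea = 0 - 0.2403 = -0.2403
Rating change = 32 * -0.2403
= -7.69

-7.69 rating points


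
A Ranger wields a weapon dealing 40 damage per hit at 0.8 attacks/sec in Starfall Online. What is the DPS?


DPS = damage * attack_speed
= 40 * 0.8
= 32.0

32.0 DPS


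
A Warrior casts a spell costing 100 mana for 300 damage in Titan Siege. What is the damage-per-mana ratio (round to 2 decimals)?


Efficiency = damage / mana
= 300 / 100
= 3.00

3.00 dmg/mana


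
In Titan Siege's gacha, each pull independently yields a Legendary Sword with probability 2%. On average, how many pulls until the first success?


Expected pulls for a geometric distribution = 1/p = 100 / rate%
= 100 / 2
= 50.0

50.0 pulls


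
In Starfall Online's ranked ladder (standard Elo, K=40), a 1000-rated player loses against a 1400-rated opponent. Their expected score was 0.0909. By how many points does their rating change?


Elo update: delta = K * (S - Ea), where S = 0 (loses)
S - Ea = 0 - 0.0909 = -0.0909
Rating change = 40 * -0.0909
= -3.64

-3.64 rating points


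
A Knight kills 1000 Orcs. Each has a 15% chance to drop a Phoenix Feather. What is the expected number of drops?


Expected drops = kills * (drop_rate / 100)
= 1000 * (15 / 100)
= 1000 * 0.15
= 150.0

150.0 drops


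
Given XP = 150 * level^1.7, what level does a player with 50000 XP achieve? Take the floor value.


XP = 150 * level^1.7, so level = (XP / 150)^(1/1.7)
= (50000 / 150)^(1/1.7)
= 333.3333^0.5882
= 30.4822
Floor: level = 30

level 30


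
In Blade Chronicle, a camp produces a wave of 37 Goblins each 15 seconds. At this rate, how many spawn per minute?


Spawns per minute = count * (60 / interval)
= 37 * (60 / 15)
= 37 * 4.0
= 148.0

148.0 per minute


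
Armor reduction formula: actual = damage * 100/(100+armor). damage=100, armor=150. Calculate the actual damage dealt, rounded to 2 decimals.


actual = 100 * 100 / (100 + 150)
= 100 * 100 / 250
= 10000 / 250
= 40.00

40.00 damage


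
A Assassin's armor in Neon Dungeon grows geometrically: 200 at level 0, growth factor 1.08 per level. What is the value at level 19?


value = base * growth^level
= 200 * 1.08^19
= 200 * 4.315701
= 863.14

863.14 armor


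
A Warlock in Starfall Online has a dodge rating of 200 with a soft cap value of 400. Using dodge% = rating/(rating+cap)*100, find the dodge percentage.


dodge% = 200 / (200 + 400) * 100
= 200 / 600 * 100
= 0.333333 * 100
= 33.33%

33.33%


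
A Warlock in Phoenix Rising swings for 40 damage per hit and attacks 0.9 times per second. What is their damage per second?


DPS = damage * attack_speed
= 40 * 0.9
= 36.0

36.0 DPS


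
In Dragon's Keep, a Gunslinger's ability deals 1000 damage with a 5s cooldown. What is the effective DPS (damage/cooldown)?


DPS = damage / cooldown
= 1000 / 5
= 200.00

200.00 DPS


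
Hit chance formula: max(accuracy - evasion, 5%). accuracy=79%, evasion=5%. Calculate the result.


accuracy - evasion = 79 - 5 = 74
Apply floor: max(74, 5) = 74
Hit chance = 74%

74%


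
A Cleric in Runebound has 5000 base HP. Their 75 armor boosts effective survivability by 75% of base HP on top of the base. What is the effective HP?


EHP = 5000 * (1 + 75/100)
= 5000 * (1 + 0.75)
= 5000 * 1.75
= 8750.0

8750.0 EHP


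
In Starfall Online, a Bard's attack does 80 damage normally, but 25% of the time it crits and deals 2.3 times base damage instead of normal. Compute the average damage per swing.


E[dmg] = base * (1 + crit_chance * (crit_mult - 1))
cc as decimal = 25/100 = 0.25
cm - 1 = 2.3 - 1 = 1.3
Bonus factor = 0.25 * 1.3 = 0.325
Total multiplier = 1 + 0.325 = 1.325
Expected damage = 80 * 1.325 = 106.00

106.00 damage


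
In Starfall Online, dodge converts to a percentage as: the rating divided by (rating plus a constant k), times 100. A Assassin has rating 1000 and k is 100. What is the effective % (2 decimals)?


effective% = rating / (rating + k) * 100
= 1000 / (1000 + 100) * 100
= 1000 / 1100 * 100
= 0.909091 * 100
= 90.91%

90.91%


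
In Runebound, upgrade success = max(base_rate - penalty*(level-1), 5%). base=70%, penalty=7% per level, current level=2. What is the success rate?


raw_rate = 70 - 7 * (2 - 1)
= 70 - 7 * 1
= 70 - 7
= 63
Apply floor: max(63, 5) = 63%

63%


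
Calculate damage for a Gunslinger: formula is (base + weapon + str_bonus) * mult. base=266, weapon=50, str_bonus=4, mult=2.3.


Sum base + weapon + str = 266 + 50 + 4 = 320
Multiply by 2.3:
320 * 2.3 = 736.0

736.0 damage


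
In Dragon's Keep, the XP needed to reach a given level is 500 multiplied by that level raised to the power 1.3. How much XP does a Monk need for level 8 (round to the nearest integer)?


XP = 500 * level^1.3
Substitute level = 8:
XP = 500 * 8^1.3
= 500 * 14.9285
= 7464

7464 XP


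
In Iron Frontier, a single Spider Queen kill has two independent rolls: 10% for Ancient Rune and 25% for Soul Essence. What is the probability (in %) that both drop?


For independent events, P(both) = P(A) * P(B)
= 10% * 25%
= 250 / 100 %
= 2.5%

2.5%


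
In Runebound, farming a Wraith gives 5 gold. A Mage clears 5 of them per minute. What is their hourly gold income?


Gold per minute = 5 * 5 = 25
Gold per hour = 25 * 60 = 1500

1500 gold/hour


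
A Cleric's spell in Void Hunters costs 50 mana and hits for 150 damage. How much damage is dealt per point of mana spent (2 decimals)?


Efficiency = damage / mana
= 150 / 50
= 3.00

3.00 dmg/mana


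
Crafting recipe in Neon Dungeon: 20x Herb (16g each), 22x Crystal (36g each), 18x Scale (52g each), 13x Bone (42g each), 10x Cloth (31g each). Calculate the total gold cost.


Cost breakdown:
  Herb: 20 * 16 = 320
  Crystal: 22 * 36 = 792
  Scale: 18 * 52 = 936
  Bone: 13 * 42 = 546
  Cloth: 10 * 31 = 310
Total = 320 + 792 + 936 + 546 + 310 = 2904

2904 gold


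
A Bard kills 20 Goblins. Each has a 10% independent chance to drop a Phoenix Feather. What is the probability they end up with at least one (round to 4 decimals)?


P(at least one) = 1 - P(none) = 1 - (1-p)^n
p = 10/100 = 0.1
1 - p = 0.9
(1 - p)^20 = 0.9^20 = 0.121577
P(at least one) = 1 - 0.121577 = 0.8784

0.8784


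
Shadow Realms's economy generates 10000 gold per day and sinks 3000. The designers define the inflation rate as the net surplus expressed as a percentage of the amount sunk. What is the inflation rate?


Net gold = 10000 - 3000 = 7000
Inflation rate = net / sunk * 100 = 7000 / 3000 * 100
= 2.333333 * 100
= 233.33%

233.33%


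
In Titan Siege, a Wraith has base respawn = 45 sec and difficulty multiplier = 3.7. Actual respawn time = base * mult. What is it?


Respawn time = base * multiplier
= 45 * 3.7
= 166.5 seconds

166.5 seconds


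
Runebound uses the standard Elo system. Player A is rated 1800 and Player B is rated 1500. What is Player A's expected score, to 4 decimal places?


Elo expected score: Ea = 1/(1 + 10^((Rb-Ra)/400))
Rb - Ra = 1500 - 1800 = -300
(Rb-Ra)/400 = -300/400 = -0.75
10^-0.75 = 0.177828
Ea = 1/(1 + 0.177828) = 1/1.177828 = 0.8490

0.8490


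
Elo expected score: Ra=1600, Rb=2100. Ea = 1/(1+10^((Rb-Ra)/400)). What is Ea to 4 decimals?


Elo expected score: Ea = 1/(1 + 10^((Rb-Ra)/400))
Rb - Ra = 2100 - 1600 = 500
(Rb-Ra)/400 = 500/400 = 1.25
10^1.25 = 17.782794
Ea = 1/(1 + 17.782794) = 1/18.782794 = 0.0532

0.0532


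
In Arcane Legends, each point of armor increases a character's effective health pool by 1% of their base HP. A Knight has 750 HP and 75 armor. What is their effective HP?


EHP = 750 * (1 + 75/100)
= 750 * (1 + 0.75)
= 750 * 1.75
= 1312.5

1312.5 EHP


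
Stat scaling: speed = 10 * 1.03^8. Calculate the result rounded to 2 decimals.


value = base * growth^level
= 10 * 1.03^8
= 10 * 1.26677
= 12.67

12.67 speed


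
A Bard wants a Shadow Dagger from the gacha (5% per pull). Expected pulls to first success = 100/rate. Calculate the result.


Expected pulls for a geometric distribution = 1/p = 100 / rate%
= 100 / 5
= 20.0

20.0 pulls


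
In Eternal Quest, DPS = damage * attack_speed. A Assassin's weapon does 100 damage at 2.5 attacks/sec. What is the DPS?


DPS = damage * attack_speed
= 100 * 2.5
= 250.0

250.0 DPS


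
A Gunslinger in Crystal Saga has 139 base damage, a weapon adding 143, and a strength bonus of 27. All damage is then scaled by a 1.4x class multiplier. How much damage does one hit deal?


Sum base + weapon + str = 139 + 143 + 27 = 309
Multiply by 1.4:
309 * 1.4 = 432.6

432.6 damage


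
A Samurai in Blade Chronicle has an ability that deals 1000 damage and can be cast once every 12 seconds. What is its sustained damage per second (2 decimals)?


DPS = damage / cooldown
= 1000 / 12
= 83.33

83.33 DPS


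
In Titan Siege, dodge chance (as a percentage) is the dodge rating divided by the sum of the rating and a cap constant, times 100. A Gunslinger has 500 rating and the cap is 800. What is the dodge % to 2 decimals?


dodge% = 500 / (500 + 800) * 100
= 500 / 1300 * 100
= 0.384615 * 100
= 38.46%

38.46%


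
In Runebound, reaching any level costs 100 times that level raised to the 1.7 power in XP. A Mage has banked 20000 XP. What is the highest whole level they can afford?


XP = 100 * level^1.7, so level = (XP / 100)^(1/1.7)
= (20000 / 100)^(1/1.7)
= 200.0^0.5882
= 22.5708
Floor: level = 22

level 22


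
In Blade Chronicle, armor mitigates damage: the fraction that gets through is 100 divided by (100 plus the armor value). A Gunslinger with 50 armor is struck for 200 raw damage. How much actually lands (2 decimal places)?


actual = 200 * 100 / (100 + 50)
= 200 * 100 / 150
= 20000 / 150
= 133.33

133.33 damage


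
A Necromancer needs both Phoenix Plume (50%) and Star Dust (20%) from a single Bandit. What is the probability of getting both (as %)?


For independent events, P(both) = P(A) * P(B)
= 50% * 20%
= 1000 / 100 %
= 10.0%

10.0%


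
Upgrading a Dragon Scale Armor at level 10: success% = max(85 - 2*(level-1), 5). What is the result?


raw_rate = 85 - 2 * (10 - 1)
= 85 - 2 * 9
= 85 - 18
= 67
Apply floor: max(67, 5) = 67%

67%


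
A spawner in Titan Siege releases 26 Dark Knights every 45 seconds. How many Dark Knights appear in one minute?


Spawns per minute = count * (60 / interval)
= 26 * (60 / 45)
= 26 * 1.3333
= 34.67

34.67 per minute


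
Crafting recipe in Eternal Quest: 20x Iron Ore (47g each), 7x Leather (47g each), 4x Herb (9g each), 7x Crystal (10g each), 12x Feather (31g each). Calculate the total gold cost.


Cost breakdown:
  Iron Ore: 20 * 47 = 940
  Leather: 7 * 47 = 329
  Herb: 4 * 9 = 36
  Crystal: 7 * 10 = 70
  Feather: 12 * 31 = 372
Total = 940 + 329 + 36 + 70 + 372 = 1747

1747 gold


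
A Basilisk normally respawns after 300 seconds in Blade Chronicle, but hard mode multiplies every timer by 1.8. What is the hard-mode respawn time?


Respawn time = base * multiplier
= 300 * 1.8
= 540.0 seconds

540.0 seconds


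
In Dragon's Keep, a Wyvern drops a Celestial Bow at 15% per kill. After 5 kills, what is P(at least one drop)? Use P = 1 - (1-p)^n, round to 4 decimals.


P(at least one) = 1 - P(none) = 1 - (1-p)^n
p = 15/100 = 0.15
1 - p = 0.85
(1 - p)^5 = 0.85^5 = 0.443705
P(at least one) = 1 - 0.443705 = 0.5563

0.5563


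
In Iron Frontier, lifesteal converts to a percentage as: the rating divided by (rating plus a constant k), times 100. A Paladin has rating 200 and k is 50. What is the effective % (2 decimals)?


effective% = rating / (rating + k) * 100
= 200 / (200 + 50) * 100
= 200 / 250 * 100
= 0.8 * 100
= 80.00%

80.00%


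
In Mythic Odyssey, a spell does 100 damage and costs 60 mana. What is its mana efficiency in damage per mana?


Efficiency = damage / mana
= 100 / 60
= 1.67

1.67 dmg/mana


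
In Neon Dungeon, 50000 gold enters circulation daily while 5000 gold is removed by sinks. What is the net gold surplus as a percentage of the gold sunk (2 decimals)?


Net gold = 50000 - 5000 = 45000
Inflation rate = net / sunk * 100 = 45000 / 5000 * 100
= 9.0 * 100
= 900.00%

900.00%


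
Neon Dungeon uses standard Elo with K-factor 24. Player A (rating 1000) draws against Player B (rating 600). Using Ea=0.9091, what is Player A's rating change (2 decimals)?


Elo update: delta = K * (S - Ea), where S = 0.5 (draws)
S - Ea = 0.5 - 0.9091 = -0.4091
Rating change = 24 * -0.4091
= -9.82

-9.82 rating points


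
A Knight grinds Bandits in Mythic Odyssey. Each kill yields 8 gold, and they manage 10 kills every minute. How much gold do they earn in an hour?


Gold per minute = 8 * 10 = 80
Gold per hour = 80 * 60 = 4800

4800 gold/hour


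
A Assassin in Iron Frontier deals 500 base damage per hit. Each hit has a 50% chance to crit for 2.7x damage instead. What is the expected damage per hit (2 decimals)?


E[dmg] = base * (1 + crit_chance * (crit_mult - 1))
cc as decimal = 50/100 = 0.5
cm - 1 = 2.7 - 1 = 1.7
Bonus factor = 0.5 * 1.7 = 0.85
Total multiplier = 1 + 0.85 = 1.85
Expected damage = 500 * 1.85 = 925.00

925.00 damage


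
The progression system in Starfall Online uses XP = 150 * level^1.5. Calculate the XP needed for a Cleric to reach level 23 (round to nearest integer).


XP = 150 * level^1.5
Substitute level = 23:
XP = 150 * 23^1.5
= 150 * 110.3041
= 16546

16546 XP


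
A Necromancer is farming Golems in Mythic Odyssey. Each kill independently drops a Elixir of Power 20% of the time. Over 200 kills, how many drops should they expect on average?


Expected drops = kills * (drop_rate / 100)
= 200 * (20 / 100)
= 200 * 0.2
= 40.0

40.0 drops


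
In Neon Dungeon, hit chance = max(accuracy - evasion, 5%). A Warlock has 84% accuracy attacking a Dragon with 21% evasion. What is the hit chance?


accuracy - evasion = 84 - 21 = 63
Apply floor: max(63, 5) = 63
Hit chance = 63%

63%


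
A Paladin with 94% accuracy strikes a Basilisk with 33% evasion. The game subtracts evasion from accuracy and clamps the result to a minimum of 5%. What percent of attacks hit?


accuracy - evasion = 94 - 33 = 61
Apply floor: max(61, 5) = 61
Hit chance = 61%

61%


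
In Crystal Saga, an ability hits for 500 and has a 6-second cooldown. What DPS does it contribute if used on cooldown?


DPS = damage / cooldown
= 500 / 6
= 83.33

83.33 DPS


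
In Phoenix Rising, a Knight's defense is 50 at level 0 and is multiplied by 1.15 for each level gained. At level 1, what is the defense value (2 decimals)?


value = base * growth^level
= 50 * 1.15^1
= 50 * 1.15
= 57.50

57.50 defense


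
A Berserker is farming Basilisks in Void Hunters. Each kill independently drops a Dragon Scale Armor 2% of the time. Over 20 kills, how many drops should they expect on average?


Expected drops = kills * (drop_rate / 100)
= 20 * (2 / 100)
= 20 * 0.02
= 0.4

0.4 drops


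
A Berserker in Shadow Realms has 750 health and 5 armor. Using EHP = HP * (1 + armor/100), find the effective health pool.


EHP = 750 * (1 + 5/100)
= 750 * (1 + 0.05)
= 750 * 1.05
= 787.5

787.5 EHP


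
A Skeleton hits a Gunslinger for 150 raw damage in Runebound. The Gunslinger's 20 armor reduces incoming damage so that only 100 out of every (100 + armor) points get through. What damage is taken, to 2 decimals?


actual = 150 * 100 / (100 + 20)
= 150 * 100 / 120
= 15000 / 120
= 125.00

125.00 damage


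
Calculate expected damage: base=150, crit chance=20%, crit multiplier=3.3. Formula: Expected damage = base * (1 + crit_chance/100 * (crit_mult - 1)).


E[dmg] = base * (1 + crit_chance * (crit_mult - 1))
cc as decimal = 20/100 = 0.2
cm - 1 = 3.3 - 1 = 2.3
Bonus factor = 0.2 * 2.3 = 0.46
Total multiplier = 1 + 0.46 = 1.46
Expected damage = 150 * 1.46 = 219.00

219.00 damage


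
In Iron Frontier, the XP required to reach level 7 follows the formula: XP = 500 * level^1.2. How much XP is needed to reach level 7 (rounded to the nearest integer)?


XP = 500 * level^1.2
Substitute level = 7:
XP = 500 * 7^1.2
= 500 * 10.3304
= 5165

5165 XP


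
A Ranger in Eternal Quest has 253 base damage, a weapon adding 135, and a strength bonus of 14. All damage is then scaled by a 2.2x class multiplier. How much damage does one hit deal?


Sum base + weapon + str = 253 + 135 + 14 = 402
Multiply by 2.2:
402 * 2.2 = 884.4

884.4 damage


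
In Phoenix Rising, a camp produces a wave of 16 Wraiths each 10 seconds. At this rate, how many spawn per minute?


Spawns per minute = count * (60 / interval)
= 16 * (60 / 10)
= 16 * 6.0
= 96.0

96.0 per minute


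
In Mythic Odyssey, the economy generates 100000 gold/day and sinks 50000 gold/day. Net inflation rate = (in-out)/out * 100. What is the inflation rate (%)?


Net gold = 100000 - 50000 = 50000
Inflation rate = net / sunk * 100 = 50000 / 50000 * 100
= 1.0 * 100
= 100.00%

100.00%


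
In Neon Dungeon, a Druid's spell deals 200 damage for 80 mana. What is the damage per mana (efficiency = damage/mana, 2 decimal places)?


Efficiency = damage / mana
= 200 / 80
= 2.50

2.50 dmg/mana


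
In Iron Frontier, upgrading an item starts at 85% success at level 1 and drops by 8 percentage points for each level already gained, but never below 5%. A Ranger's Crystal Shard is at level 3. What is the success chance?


raw_rate = 85 - 8 * (3 - 1)
= 85 - 8 * 2
= 85 - 16
= 69
Apply floor: max(69, 5) = 69%

69%


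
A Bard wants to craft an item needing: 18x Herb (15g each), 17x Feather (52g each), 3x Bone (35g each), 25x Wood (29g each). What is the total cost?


Cost breakdown:
  Herb: 18 * 15 = 270
  Feather: 17 * 52 = 884
  Bone: 3 * 35 = 105
  Wood: 25 * 29 = 725
Total = 270 + 884 + 105 + 725 = 1984

1984 gold


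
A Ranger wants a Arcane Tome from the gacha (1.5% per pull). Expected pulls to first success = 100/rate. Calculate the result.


Expected pulls for a geometric distribution = 1/p = 100 / rate%
= 100 / 1.5
= 66.67

66.67 pulls


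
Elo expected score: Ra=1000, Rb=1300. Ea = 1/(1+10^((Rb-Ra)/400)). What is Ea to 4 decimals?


Elo expected score: Ea = 1/(1 + 10^((Rb-Ra)/400))
Rb - Ra = 1300 - 1000 = 300
(Rb-Ra)/400 = 300/400 = 0.75
10^0.75 = 5.623413
Ea = 1/(1 + 5.623413) = 1/6.623413 = 0.1510

0.1510


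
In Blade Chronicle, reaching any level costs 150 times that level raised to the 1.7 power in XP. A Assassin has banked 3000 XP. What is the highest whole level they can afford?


XP = 150 * level^1.7, so level = (XP / 150)^(1/1.7)
= (3000 / 150)^(1/1.7)
= 20.0^0.5882
= 5.8252
Floor: level = 5

level 5


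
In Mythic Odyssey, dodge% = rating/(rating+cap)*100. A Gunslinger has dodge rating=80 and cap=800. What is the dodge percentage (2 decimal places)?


dodge% = 80 / (80 + 800) * 100
= 80 / 880 * 100
= 0.090909 * 100
= 9.09%

9.09%


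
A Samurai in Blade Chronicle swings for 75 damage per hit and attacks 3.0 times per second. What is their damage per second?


DPS = damage * attack_speed
= 75 * 3.0
= 225.0

225.0 DPS


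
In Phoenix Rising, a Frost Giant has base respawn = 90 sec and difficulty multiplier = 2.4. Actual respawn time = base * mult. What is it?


Respawn time = base * multiplier
= 90 * 2.4
= 216.0 seconds

216.0 seconds


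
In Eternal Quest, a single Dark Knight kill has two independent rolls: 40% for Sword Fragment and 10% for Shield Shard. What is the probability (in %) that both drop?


For independent events, P(both) = P(A) * P(B)
= 40% * 10%
= 400 / 100 %
= 4.0%

4.0%


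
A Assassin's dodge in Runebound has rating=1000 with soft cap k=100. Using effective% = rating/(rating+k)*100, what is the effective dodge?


effective% = rating / (rating + k) * 100
= 1000 / (1000 + 100) * 100
= 1000 / 1100 * 100
= 0.909091 * 100
= 90.91%

90.91%


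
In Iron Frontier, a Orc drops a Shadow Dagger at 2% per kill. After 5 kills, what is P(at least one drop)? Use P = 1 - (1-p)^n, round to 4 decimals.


P(at least one) = 1 - P(none) = 1 - (1-p)^n
p = 2/100 = 0.02
1 - p = 0.98
(1 - p)^5 = 0.98^5 = 0.903921
P(at least one) = 1 - 0.903921 = 0.0961

0.0961


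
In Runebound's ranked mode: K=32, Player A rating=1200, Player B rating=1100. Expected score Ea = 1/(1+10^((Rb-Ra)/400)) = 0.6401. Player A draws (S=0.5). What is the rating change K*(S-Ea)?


Elo update: delta = K * (S - Ea), where S = 0.5 (draws)
S - Ea = 0.5 - 0.6401 = -0.1401
Rating change = 32 * -0.1401
= -4.48

-4.48 rating points


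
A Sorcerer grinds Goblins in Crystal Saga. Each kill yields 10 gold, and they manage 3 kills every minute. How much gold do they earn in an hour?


Gold per minute = 10 * 3 = 30
Gold per hour = 30 * 60 = 1800

1800 gold/hour


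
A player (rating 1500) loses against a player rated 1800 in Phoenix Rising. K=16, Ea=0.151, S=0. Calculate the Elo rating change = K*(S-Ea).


Elo update: delta = K * (S - Ea), where S = 0 (loses)
S - Ea = 0 - 0.151 = -0.151
Rating change = 16 * -0.151
= -2.42

-2.42 rating points


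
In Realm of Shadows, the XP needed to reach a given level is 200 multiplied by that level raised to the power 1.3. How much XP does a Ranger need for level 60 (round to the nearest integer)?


XP = 200 * level^1.3
Substitute level = 60:
XP = 200 * 60^1.3
= 200 * 204.9258
= 40985

40985 XP


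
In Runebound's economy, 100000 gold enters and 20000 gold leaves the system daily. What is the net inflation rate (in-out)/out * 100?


Net gold = 100000 - 20000 = 80000
Inflation rate = net / sunk * 100 = 80000 / 20000 * 100
= 4.0 * 100
= 400.00%

400.00%


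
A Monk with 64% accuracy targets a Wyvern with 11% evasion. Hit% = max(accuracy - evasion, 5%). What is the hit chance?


accuracy - evasion = 64 - 11 = 53
Apply floor: max(53, 5) = 53
Hit chance = 53%

53%


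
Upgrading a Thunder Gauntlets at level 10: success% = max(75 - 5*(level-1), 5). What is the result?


raw_rate = 75 - 5 * (10 - 1)
= 75 - 5 * 9
= 75 - 45
= 30
Apply floor: max(30, 5) = 30%

30%


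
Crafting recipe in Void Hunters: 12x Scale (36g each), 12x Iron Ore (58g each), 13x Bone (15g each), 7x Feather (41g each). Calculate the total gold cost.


Cost breakdown:
  Scale: 12 * 36 = 432
  Iron Ore: 12 * 58 = 696
  Bone: 13 * 15 = 195
  Feather: 7 * 41 = 287
Total = 432 + 696 + 195 + 287 = 1610

1610 gold


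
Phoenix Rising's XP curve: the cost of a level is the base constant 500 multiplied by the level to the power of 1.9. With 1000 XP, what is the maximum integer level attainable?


XP = 500 * level^1.9, so level = (XP / 500)^(1/1.9)
= (1000 / 500)^(1/1.9)
= 2.0^0.5263
= 1.4402
Floor: level = 1

level 1


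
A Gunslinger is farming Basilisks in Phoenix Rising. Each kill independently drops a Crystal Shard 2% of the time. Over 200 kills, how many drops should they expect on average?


Expected drops = kills * (drop_rate / 100)
= 200 * (2 / 100)
= 200 * 0.02
= 4.0

4.0 drops


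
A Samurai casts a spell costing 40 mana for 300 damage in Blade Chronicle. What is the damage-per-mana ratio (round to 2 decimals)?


Efficiency = damage / mana
= 300 / 40
= 7.50

7.50 dmg/mana


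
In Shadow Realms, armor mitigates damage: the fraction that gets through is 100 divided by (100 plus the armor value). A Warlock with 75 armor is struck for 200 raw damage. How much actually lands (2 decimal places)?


actual = 200 * 100 / (100 + 75)
= 200 * 100 / 175
= 20000 / 175
= 114.29

114.29 damage


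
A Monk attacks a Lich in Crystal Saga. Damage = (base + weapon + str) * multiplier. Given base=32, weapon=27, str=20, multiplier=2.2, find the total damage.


Sum base + weapon + str = 32 + 27 + 20 = 79
Multiply by 2.2:
79 * 2.2 = 173.8

173.8 damage


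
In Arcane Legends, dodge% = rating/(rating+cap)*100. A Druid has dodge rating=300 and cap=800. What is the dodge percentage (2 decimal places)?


dodge% = 300 / (300 + 800) * 100
= 300 / 1100 * 100
= 0.272727 * 100
= 27.27%

27.27%


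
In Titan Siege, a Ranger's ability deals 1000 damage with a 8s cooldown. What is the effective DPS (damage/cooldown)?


DPS = damage / cooldown
= 1000 / 8
= 125.00

125.00 DPS


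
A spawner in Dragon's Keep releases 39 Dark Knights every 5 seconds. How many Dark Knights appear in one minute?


Spawns per minute = count * (60 / interval)
= 39 * (60 / 5)
= 39 * 12.0
= 468.0

468.0 per minute


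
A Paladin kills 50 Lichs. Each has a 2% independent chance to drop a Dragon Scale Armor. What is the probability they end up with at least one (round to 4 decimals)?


P(at least one) = 1 - P(none) = 1 - (1-p)^n
p = 2/100 = 0.02
1 - p = 0.98
(1 - p)^50 = 0.98^50 = 0.364170
P(at least one) = 1 - 0.364170 = 0.6358

0.6358


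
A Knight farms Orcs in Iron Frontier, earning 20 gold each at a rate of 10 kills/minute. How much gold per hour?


Gold per minute = 20 * 10 = 200
Gold per hour = 200 * 60 = 12000

12000 gold/hour


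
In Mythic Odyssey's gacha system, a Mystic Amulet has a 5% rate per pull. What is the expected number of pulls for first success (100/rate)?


Expected pulls for a geometric distribution = 1/p = 100 / rate%
= 100 / 5
= 20.0

20.0 pulls


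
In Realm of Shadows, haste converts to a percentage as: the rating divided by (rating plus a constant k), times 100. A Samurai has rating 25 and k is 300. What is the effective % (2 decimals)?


effective% = rating / (rating + k) * 100
= 25 / (25 + 300) * 100
= 25 / 325 * 100
= 0.076923 * 100
= 7.69%

7.69%


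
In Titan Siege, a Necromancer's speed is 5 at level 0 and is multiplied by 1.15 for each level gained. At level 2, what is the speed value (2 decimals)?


value = base * growth^level
= 5 * 1.15^2
= 5 * 1.3225
= 6.61

6.61 speed


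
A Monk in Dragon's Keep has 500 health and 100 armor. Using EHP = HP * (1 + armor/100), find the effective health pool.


EHP = 500 * (1 + 100/100)
= 500 * (1 + 1.0)
= 500 * 2.0
= 1000.0

1000.0 EHP


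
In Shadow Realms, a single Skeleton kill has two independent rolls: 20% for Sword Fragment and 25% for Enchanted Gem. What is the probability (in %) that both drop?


For independent events, P(both) = P(A) * P(B)
= 20% * 25%
= 500 / 100 %
= 5.0%

5.0%


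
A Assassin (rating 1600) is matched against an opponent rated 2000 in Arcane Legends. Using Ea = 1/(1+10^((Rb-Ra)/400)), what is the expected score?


Elo expected score: Ea = 1/(1 + 10^((Rb-Ra)/400))
Rb - Ra = 2000 - 1600 = 400
(Rb-Ra)/400 = 400/400 = 1.0
10^1.0 = 10.0
Ea = 1/(1 + 10.0) = 1/11.0 = 0.0909

0.0909


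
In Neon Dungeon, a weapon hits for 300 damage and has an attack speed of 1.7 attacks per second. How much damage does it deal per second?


DPS = damage * attack_speed
= 300 * 1.7
= 510.0

510.0 DPS


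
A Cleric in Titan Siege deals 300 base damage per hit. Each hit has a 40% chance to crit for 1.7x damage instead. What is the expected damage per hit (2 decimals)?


E[dmg] = base * (1 + crit_chance * (crit_mult - 1))
cc as decimal = 40/100 = 0.4
cm - 1 = 1.7 - 1 = 0.7
Bonus factor = 0.4 * 0.7 = 0.28
Total multiplier = 1 + 0.28 = 1.28
Expected damage = 300 * 1.28 = 384.00

384.00 damage


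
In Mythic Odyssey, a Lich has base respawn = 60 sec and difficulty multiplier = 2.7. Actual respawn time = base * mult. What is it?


Respawn time = base * multiplier
= 60 * 2.7
= 162.0 seconds

162.0 seconds


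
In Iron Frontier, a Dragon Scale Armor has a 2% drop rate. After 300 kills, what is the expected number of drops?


Expected drops = kills * (drop_rate / 100)
= 300 * (2 / 100)
= 300 * 0.02
= 6.0

6.0 drops


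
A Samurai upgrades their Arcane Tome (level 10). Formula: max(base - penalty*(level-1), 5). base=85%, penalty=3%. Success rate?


raw_rate = 85 - 3 * (10 - 1)
= 85 - 3 * 9
= 85 - 27
= 58
Apply floor: max(58, 5) = 58%

58%


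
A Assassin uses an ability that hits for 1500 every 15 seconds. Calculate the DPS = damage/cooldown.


DPS = damage / cooldown
= 1500 / 15
= 100.00

100.00 DPS


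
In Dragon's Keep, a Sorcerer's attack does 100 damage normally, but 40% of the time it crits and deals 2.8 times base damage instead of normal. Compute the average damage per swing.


E[dmg] = base * (1 + crit_chance * (crit_mult - 1))
cc as decimal = 40/100 = 0.4
cm - 1 = 2.8 - 1 = 1.8
Bonus factor = 0.4 * 1.8 = 0.72
Total multiplier = 1 + 0.72 = 1.72
Expected damage = 100 * 1.72 = 172.00

172.00 damage


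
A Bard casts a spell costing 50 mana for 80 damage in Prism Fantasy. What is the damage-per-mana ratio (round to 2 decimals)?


Efficiency = damage / mana
= 80 / 50
= 1.60

1.60 dmg/mana


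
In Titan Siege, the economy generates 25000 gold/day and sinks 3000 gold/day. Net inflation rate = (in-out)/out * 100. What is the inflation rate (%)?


Net gold = 25000 - 3000 = 22000
Inflation rate = net / sunk * 100 = 22000 / 3000 * 100
= 7.333333 * 100
= 733.33%

733.33%


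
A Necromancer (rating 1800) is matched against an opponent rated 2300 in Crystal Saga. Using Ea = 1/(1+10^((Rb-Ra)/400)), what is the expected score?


Elo expected score: Ea = 1/(1 + 10^((Rb-Ra)/400))
Rb - Ra = 2300 - 1800 = 500
(Rb-Ra)/400 = 500/400 = 1.25
10^1.25 = 17.782794
Ea = 1/(1 + 17.782794) = 1/18.782794 = 0.0532

0.0532


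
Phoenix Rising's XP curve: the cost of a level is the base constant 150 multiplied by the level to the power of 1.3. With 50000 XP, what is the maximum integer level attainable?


XP = 150 * level^1.3, so level = (XP / 150)^(1/1.3)
= (50000 / 150)^(1/1.3)
= 333.3333^0.7692
= 87.232
Floor: level = 87

level 87


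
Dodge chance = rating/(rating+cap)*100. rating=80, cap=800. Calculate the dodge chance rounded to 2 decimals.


dodge% = 80 / (80 + 800) * 100
= 80 / 880 * 100
= 0.090909 * 100
= 9.09%

9.09%


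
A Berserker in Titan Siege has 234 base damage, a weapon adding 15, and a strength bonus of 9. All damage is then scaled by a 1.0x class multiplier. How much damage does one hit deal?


Sum base + weapon + str = 234 + 15 + 9 = 258
Multiply by 1.0:
258 * 1.0 = 258.0

258.0 damage


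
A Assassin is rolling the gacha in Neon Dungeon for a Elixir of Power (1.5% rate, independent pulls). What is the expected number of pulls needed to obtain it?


Expected pulls for a geometric distribution = 1/p = 100 / rate%
= 100 / 1.5
= 66.67

66.67 pulls


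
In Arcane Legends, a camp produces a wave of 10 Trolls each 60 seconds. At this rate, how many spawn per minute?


Spawns per minute = count * (60 / interval)
= 10 * (60 / 60)
= 10 * 1.0
= 10.0

10.0 per minute


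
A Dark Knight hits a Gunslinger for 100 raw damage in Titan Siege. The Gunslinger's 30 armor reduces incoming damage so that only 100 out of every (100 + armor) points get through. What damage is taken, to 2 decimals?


actual = 100 * 100 / (100 + 30)
= 100 * 100 / 130
= 10000 / 130
= 76.92

76.92 damage


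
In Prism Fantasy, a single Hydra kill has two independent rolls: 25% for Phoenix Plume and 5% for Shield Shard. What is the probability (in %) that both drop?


For independent events, P(both) = P(A) * P(B)
= 25% * 5%
= 125 / 100 %
= 1.25%

1.25%


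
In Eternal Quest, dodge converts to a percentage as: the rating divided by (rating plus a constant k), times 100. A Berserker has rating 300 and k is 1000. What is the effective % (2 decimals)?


effective% = rating / (rating + k) * 100
= 300 / (300 + 1000) * 100
= 300 / 1300 * 100
= 0.230769 * 100
= 23.08%

23.08%


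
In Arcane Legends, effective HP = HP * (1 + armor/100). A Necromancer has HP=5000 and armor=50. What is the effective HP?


EHP = 5000 * (1 + 50/100)
= 5000 * (1 + 0.5)
= 5000 * 1.5
= 7500.0

7500.0 EHP


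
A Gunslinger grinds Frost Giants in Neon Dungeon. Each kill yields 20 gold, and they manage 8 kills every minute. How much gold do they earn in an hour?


Gold per minute = 20 * 8 = 160
Gold per hour = 160 * 60 = 9600

9600 gold/hour


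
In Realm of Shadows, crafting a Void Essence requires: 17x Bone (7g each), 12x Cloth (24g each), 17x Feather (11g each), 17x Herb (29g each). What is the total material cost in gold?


Cost breakdown:
  Bone: 17 * 7 = 119
  Cloth: 12 * 24 = 288
  Feather: 17 * 11 = 187
  Herb: 17 * 29 = 493
Total = 119 + 288 + 187 + 493 = 1087

1087 gold


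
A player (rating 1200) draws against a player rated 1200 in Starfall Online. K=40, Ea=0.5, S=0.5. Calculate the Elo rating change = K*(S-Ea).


Elo update: delta = K * (S - Ea), where S = 0.5 (draws)
S - Ea = 0.5 - 0.5 = 0.0
Rating change = 40 * 0.0
= 0.00

0.00 rating points


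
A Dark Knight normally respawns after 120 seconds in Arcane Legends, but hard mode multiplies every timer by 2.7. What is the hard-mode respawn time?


Respawn time = base * multiplier
= 120 * 2.7
= 324.0 seconds

324.0 seconds


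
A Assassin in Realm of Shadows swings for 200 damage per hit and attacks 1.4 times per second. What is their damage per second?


DPS = damage * attack_speed
= 200 * 1.4
= 280.0

280.0 DPS


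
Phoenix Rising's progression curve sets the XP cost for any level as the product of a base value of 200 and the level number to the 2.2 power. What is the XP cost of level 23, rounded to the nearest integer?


XP = 200 * level^2.2
Substitute level = 23:
XP = 200 * 23^2.2
= 200 * 990.3786
= 198076

198076 XP


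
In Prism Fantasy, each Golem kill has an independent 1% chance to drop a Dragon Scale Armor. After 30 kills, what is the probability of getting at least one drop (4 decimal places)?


P(at least one) = 1 - P(none) = 1 - (1-p)^n
p = 1/100 = 0.01
1 - p = 0.99
(1 - p)^30 = 0.99^30 = 0.739700
P(at least one) = 1 - 0.739700 = 0.2603

0.2603


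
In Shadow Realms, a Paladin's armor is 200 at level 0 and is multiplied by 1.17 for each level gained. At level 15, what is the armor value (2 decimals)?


value = base * growth^level
= 200 * 1.17^15
= 200 * 10.538721
= 2107.74

2107.74 armor


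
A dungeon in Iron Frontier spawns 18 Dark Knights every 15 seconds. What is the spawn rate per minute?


Spawns per minute = count * (60 / interval)
= 18 * (60 / 15)
= 18 * 4.0
= 72.0

72.0 per minute


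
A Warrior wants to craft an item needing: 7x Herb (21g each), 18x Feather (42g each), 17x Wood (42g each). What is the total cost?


Cost breakdown:
  Herb: 7 * 21 = 147
  Feather: 18 * 42 = 756
  Wood: 17 * 42 = 714
Total = 147 + 756 + 714 = 1617

1617 gold


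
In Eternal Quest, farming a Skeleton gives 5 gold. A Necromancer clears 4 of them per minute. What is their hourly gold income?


Gold per minute = 5 * 4 = 20
Gold per hour = 20 * 60 = 1200

1200 gold/hour


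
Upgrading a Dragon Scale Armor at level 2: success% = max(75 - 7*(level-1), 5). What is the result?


raw_rate = 75 - 7 * (2 - 1)
= 75 - 7 * 1
= 75 - 7
= 68
Apply floor: max(68, 5) = 68%

68%


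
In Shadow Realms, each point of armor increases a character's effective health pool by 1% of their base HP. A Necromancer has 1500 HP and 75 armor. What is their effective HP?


EHP = 1500 * (1 + 75/100)
= 1500 * (1 + 0.75)
= 1500 * 1.75
= 2625.0

2625.0 EHP


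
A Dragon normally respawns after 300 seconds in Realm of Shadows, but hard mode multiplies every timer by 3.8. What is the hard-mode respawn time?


Respawn time = base * multiplier
= 300 * 3.8
= 1140.0 seconds

1140.0 seconds


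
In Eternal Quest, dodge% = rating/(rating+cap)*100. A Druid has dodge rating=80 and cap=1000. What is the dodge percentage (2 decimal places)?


dodge% = 80 / (80 + 1000) * 100
= 80 / 1080 * 100
= 0.074074 * 100
= 7.41%

7.41%


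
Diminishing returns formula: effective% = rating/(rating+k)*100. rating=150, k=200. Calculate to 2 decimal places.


effective% = rating / (rating + k) * 100
= 150 / (150 + 200) * 100
= 150 / 350 * 100
= 0.428571 * 100
= 42.86%

42.86%


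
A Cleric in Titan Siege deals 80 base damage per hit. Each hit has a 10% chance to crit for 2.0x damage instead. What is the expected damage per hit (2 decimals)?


E[dmg] = base * (1 + crit_chance * (crit_mult - 1))
cc as decimal = 10/100 = 0.1
cm - 1 = 2.0 - 1 = 1.0
Bonus factor = 0.1 * 1.0 = 0.1
Total multiplier = 1 + 0.1 = 1.1
Expected damage = 80 * 1.1 = 88.00

88.00 damage


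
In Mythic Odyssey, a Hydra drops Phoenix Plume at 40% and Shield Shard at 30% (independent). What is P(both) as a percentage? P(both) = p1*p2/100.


For independent events, P(both) = P(A) * P(B)
= 40% * 30%
= 1200 / 100 %
= 12.0%

12.0%


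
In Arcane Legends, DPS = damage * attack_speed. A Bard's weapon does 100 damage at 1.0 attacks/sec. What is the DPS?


DPS = damage * attack_speed
= 100 * 1.0
= 100.0

100.0 DPS


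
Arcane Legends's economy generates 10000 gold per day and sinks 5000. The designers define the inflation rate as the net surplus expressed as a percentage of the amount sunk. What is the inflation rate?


Net gold = 10000 - 5000 = 5000
Inflation rate = net / sunk * 100 = 5000 / 5000 * 100
= 1.0 * 100
= 100.00%

100.00%


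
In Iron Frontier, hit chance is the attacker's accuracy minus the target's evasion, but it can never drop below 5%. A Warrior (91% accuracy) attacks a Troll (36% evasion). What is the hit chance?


accuracy - evasion = 91 - 36 = 55
Apply floor: max(55, 5) = 55
Hit chance = 55%

55%
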